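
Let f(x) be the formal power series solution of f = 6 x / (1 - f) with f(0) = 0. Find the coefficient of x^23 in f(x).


Apply Lagrange inversion: f = 6 x * phi(f) with phi(t) = 1/(1 - t), so
[x^n] f = 6^n * (1/n) [t^(n-1)] phi(t)^n = 6^n * (1/n) [t^(n-1)] (1 - t)^(-n) = 6^n * (1/n) C(2n - 2, n - 1) = 6^n * C_{n-1}.
For n = 23: C_22 = C(44, 22) / 23 = 2104098963720/23 = 91482563640.
With the 6^23 = 789730223053602816 factor, the coefficient is 789730223053602816 * 91482563640 = 72246545388932614746003210240.

72246545388932614746003210240


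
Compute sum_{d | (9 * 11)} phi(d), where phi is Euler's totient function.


First, 9 * 11 = 99. One classical identity is sum_{d | n} phi(d) = n (each k in [1, n] has a unique gcd with n, and among the k's with gcd(k, n) = n/d there are phi(d) of them). So the sum equals 99. We also verify directly:
Divisors of 99: 1, 3, 9, 11, 33, 99.
phi values: 1, 2, 6, 10, 20, 60.
Sum = 99.

99


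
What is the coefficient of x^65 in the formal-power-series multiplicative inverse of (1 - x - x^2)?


Let the inverse be f(x) = sum_{k>=0} a_k x^k. From f(x) * (1 - x - x^2) = 1 and matching coefficients:
 x^0: a_0 = 1.
 x^1: a_1 - a_0 = 0, so a_1 = 1.
 x^k (k >= 2): a_k - a_{k-1} - a_{k-2} = 0, i.e. a_k = a_{k-1} + a_{k-2}.
This is the Fibonacci-type recurrence shifted so that a_0 = a_1 = 1.
Iterating: a_0=1, a_1=1, a_2=2, a_3=3, a_4=5, a_5=8, a_6=13, a_7=21, a_8=34, a_9=55, ...
a_65 = 27777890035288.

27777890035288


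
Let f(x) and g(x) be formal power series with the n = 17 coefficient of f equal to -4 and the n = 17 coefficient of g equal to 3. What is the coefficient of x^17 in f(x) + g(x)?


Addition of formal power series is termwise.
The coefficient of x^17 in f + g = -4 + 3
= -1

-1


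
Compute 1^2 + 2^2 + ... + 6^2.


This power sum has a closed form given by Faulhaber's formula
sum_{k=1}^{m} k^p = (1 / (p + 1)) * sum_{j=0}^{p} C(p + 1, j) B_j m^(p + 1 - j),
but for small m direct computation is fastest:
1 + 4 + 9 + 16 + 25 + 36 = 91.

91


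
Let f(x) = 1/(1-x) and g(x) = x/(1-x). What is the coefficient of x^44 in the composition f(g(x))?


First simplify the composition: f(g(x)) = 1/(1 - x/(1-x)) = (1-x)/((1-x) - x) = (1-x)/(1-2x).
Now extract the coefficient. Write (1-x)/(1-2x) = 1/(1-2x) - x/(1-2x).
The coefficient of x^n in 1/(1-2x) is 2^n, and in x/(1-2x) is 2^(n-1) (for n >= 1).
So the coefficient of x^44 is 2^44 - 2^43 = 17592186044416 - 8796093022208 = 8796093022208.

8796093022208


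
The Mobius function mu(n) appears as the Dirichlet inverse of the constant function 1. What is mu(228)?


228 has a squared prime factor, so mu(228) = 0.
Factorization reveals a repeated prime.

0


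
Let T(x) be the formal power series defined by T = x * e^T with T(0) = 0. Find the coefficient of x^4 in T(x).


Apply the Lagrange inversion formula: if T = x * phi(T) with phi(t) = e^t, then
[x^n] T = (1/n) [t^(n-1)] phi(t)^n = (1/n) [t^(n-1)] e^(n t) = (1/n) * n^(n-1) / (n-1)! = n^(n-1) / n!.
When c = 1 this is the Cayley count of rooted labeled trees on n vertices, divided by n!.
For n = 4: 4^3 / 4! = 64/24 = 8/3.

8/3


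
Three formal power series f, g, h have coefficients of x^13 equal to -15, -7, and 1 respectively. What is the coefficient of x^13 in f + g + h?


Series addition is componentwise:
-15 + -7 + 1
= -21

-21


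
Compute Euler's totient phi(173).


phi(n) counts integers in [1, n] coprime to n. Using the multiplicative formula phi(n) = n * prod_{p | n} (1 - 1/p):
173 = 173, so
phi(173) = 173 * (1 - 1/173) = 172.

172


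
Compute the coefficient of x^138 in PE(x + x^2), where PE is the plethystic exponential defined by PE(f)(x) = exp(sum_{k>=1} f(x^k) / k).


With f(x) = x + x^2, the exponent is sum_{k>=1} (x^k + x^(2k)) / k = -ln(1 - x) - ln(1 - x^2). Exponentiating:
PE(x + x^2) = 1 / ((1 - x)(1 - x^2)).
This is the generating function for partitions of n into parts of size 1 or 2. The number of 2's can be any j in 0..69, and the rest are 1's, so
[x^138] = floor(138/2) + 1 = 70.

70


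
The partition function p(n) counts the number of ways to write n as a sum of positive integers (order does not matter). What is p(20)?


Using the generating function prod_{k>=1} 1/(1-x^k), we compute p(20).
By dynamic programming over parts 1 through 20:
p(20) = 627

627


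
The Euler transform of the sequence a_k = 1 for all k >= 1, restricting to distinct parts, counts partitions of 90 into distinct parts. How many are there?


Partitions of 90 into distinct parts can be computed via generating function.
Product (1+x)(1+x^2)(1+x^3)...
The coefficient of x^90 = 189586

189586


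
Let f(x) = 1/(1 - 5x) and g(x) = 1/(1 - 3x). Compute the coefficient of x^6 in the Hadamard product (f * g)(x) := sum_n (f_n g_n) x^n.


f has coefficients f_k = 5^k and g has coefficients g_k = 3^k, so the Hadamard product has coefficient (f*g)_k = 5^k * 3^k = 15^k.
For k = 6: 15^6 = 11390625.

11390625


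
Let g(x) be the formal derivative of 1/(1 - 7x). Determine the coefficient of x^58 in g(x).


Differentiate termwise: d/dx sum_{k>=0} 7^k x^k = sum_{k>=1} k 7^k x^(k-1) = sum_{j>=0} (j+1) 7^(j+1) x^j.
Equivalently, d/dx [1/(1 - 7x)] = 7/(1 - 7x)^2.
For j = 58: 59 * 7^59 = 59 * 72574551534231909331741171093173785967490646405143 = 4281898540519682650572729094497253372081948137903437.

4281898540519682650572729094497253372081948137903437


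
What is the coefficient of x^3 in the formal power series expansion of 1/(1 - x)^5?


The negative binomial / multiset identity is
1/(1 - x)^r = sum_{k>=0} C(k + r - 1, r - 1) x^k.
Here r = 5 and k = 3, so the coefficient is
C(3 + 4, 4) = C(7, 4)
= 35

35


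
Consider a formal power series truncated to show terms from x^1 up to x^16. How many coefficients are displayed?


From x^1 to x^16 inclusive, the count is 16 - 1 + 1 = 16.

16


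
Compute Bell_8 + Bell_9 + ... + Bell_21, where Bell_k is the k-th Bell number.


Recall Bell_k counts set partitions of a k-set (with Bell_0 = 1 by convention).
Bell_8 through Bell_21: 4140, 21147, 115975, 678570, 4213597, 27644437, 190899322, 1382958545, 10480142147, 82864869804, 682076806159, 5832742205057, 51724158235372, 474869816156751
Sum = 4140 + 21147 + 115975 + 678570 + 4213597 + 27644437 + 190899322 + 1382958545 + 10480142147 + 82864869804 + 682076806159 + 5832742205057 + 51724158235372 + 474869816156751 = 533203744951023.

533203744951023


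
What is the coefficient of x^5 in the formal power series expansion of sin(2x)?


The Maclaurin series is sin(t) = sum_{k>=0} (-1)^k t^(2k+1) / (2k+1)!, so substituting t = 2x, only odd powers of x are nonzero, with coefficient of x^(2k+1) equal to (-1)^k 2^(2k+1) / (2k+1)!.
Write 5 = 2*2 + 1, giving the coefficient (-1)^2 * 2^5 / 5! = 32/120 = 4/15.

4/15


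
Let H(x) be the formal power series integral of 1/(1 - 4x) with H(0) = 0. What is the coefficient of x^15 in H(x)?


1/(1 - 4x) = sum_{k>=0} 4^k x^k. Integrating termwise with H(0) = 0:
H(x) = sum_{k>=0} 4^k x^(k+1) / (k+1) = sum_{m>=1} 4^(m-1) x^m / m.
For m = 15: 4^14/15 = 268435456/15 = 268435456/15.

268435456/15


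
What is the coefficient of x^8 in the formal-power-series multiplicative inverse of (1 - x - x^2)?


Let the inverse be f(x) = sum_{k>=0} a_k x^k. From f(x) * (1 - x - x^2) = 1 and matching coefficients:
 x^0: a_0 = 1.
 x^1: a_1 - a_0 = 0, so a_1 = 1.
 x^k (k >= 2): a_k - a_{k-1} - a_{k-2} = 0, i.e. a_k = a_{k-1} + a_{k-2}.
This is the Fibonacci-type recurrence shifted so that a_0 = a_1 = 1.
Iterating: a_0=1, a_1=1, a_2=2, a_3=3, a_4=5, a_5=8, a_6=13, a_7=21, a_8=34
a_8 = 34.

34


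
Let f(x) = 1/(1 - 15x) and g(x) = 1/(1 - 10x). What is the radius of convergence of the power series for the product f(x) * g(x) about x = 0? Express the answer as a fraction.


The radius of 1/(1 - 15x) is 1/15 (nearest singularity at x = 1/15), and the radius of 1/(1 - 10x) is 1/10.
The product f(x)*g(x) = 1/((1 - 15x)(1 - 10x)) has singularities at both 1/15 and 1/10, so its radius of convergence is the distance to the nearest one:
min(1/15, 1/10) = 1/15.

1/15


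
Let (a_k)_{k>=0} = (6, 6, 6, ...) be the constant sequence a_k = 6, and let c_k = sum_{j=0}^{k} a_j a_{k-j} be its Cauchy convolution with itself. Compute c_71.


Since a_j = 6 for all j >= 0, the convolution sum becomes
c_k = sum_{j=0}^{k} 6 * 6 = 36 * (k + 1).
Equivalently, the generating function of (a_k) is 6/(1 - x) and its square is 36/(1 - x)^2 = sum_{k>=0} 36(k + 1) x^k.
For k = 71: 36 * 72 = 2592.

2592


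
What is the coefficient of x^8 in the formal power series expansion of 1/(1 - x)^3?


The expansion 1/(1 - x)^r = sum_{k>=0} C(k + r - 1, r - 1) x^k follows from the multiset / negative-binomial theorem (or from repeated differentiation of the geometric series).
For r = 3 and k = 8:
C(10, 2) = 3628800 / (2 * 40320) = 45.

45


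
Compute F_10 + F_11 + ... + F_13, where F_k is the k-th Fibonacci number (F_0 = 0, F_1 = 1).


Use the identity sum_{k=0}^{N} F_k = F_{N+2} - 1 (which follows from F_{k+2} - F_{k+1} = F_k). Then
sum_{k=10}^{13} F_k = (F_{15} - 1) - (F_{11} - 1) = F_{15} - F_{11}.
Computing: F_{15} = 610, F_{11} = 89, so
Sum = 610 - 89 = 521.

521


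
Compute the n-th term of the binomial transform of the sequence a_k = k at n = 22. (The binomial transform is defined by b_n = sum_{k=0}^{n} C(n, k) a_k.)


With a_k = k, b_n = sum_{k=0}^{n} C(n, k) k. Using k * C(n, k) = n * C(n-1, k-1) gives b_n = n * sum_{k>=1} C(n-1, k-1) = n * 2^(n-1).
For n = 22: 22 * 2^21 = 22 * 2097152 = 46137344.

46137344


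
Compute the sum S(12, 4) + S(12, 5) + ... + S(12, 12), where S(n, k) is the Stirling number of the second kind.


By definition, S(n, k) counts partitions of an n-set into exactly k nonempty blocks.
Computing row n = 12 for k = 4..12:
S(12, k): 611501, 1379400, 1323652, 627396, 159027, 22275, 1705, 66, 1
Sum = 4125023.

4125023


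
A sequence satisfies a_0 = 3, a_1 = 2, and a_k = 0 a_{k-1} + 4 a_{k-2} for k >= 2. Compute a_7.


The characteristic equation is t^2 - 0 t - 4 = 0, with roots r_1 = 2 and r_2 = -2 (so c_1 = r_1 + r_2, c_2 = -r_1 r_2 as required).
One can use the closed form a_n = A r_1^n + B r_2^n, but direct iteration is more reliable:
a_0 = 3, a_1 = 2, a_2 = 12, a_3 = 8, a_4 = 48, a_5 = 32, a_6 = 192, a_7 = 128.
So a_7 = 128.

128


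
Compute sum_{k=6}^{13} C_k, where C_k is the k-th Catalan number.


C_6 through C_13: 132, 429, 1430, 4862, 16796, 58786, 208012, 742900
Sum = 132 + 429 + 1430 + 4862 + 16796 + 58786 + 208012 + 742900
= 1033347

1033347


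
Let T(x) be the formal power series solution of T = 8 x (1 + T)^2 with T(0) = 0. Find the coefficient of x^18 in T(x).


Apply the Lagrange inversion formula: if T = 8 x * phi(T) with phi(t) = (1 + t)^2, then [x^n] T = 8^n * (1/n) [t^(n-1)] phi(t)^n = 8^n * (1/n) [t^(n-1)] (1 + t)^(2n) = 8^n * (1/n) C(2n, n-1).
Using the identity C(2n, n-1) = C(2n, n) * n / (n+1), the unscaled factor equals C(2n, n) / (n+1) = C_n, the n-th Catalan number.
For n = 18: C_18 = C(36, 18) / 19 = 9075135300/19 = 477638700.
With the 8^18 = 18014398509481984 factor, the coefficient is 18014398509481984 * 477638700 = 8604373885350912511180800.

8604373885350912511180800


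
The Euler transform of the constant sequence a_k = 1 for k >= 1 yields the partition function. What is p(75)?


The Euler transform converts the sequence a_k = 1 into the number of integer partitions.
Using the recurrence or dynamic programming:
p(75) = 8118264

8118264


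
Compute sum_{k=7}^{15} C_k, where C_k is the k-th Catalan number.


C_7 through C_15: 429, 1430, 4862, 16796, 58786, 208012, 742900, 2674440, 9694845
Sum = 429 + 1430 + 4862 + 16796 + 58786 + 208012 + 742900 + 2674440 + 9694845
= 13402500

13402500


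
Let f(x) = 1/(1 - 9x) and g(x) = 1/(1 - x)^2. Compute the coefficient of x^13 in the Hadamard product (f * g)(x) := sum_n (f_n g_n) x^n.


f has coefficients f_k = 9^k. For g = 1/(1 - x)^2 the coefficient is g_k = C(k + 1, 1) = k + 1. The Hadamard coefficient is (f * g)_k = 9^k * (k + 1).
For k = 13: 9^13 * 14 = 2541865828329 * 14 = 35586121596606.

35586121596606


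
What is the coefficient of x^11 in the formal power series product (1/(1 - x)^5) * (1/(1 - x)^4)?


Combine the factors: (1/(1 - x)^5) * (1/(1 - x)^4) = 1/(1 - x)^9.
Then use 1/(1 - x)^r = sum_{k>=0} C(k + r - 1, r - 1) x^k with r = 9 and k = 11:
C(19, 8) = 75582.

75582


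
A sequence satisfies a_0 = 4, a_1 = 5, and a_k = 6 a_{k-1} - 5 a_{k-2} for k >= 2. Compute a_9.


The characteristic equation is t^2 - 6 t + 5 = 0, with roots r_1 = 5 and r_2 = 1 (so c_1 = r_1 + r_2, c_2 = -r_1 r_2 as required).
One can use the closed form a_n = A r_1^n + B r_2^n, but direct iteration is more reliable:
a_0 = 4, a_1 = 5, a_2 = 10, a_3 = 35, a_4 = 160, a_5 = 785, a_6 = 3910, a_7 = 19535, a_8 = 97660, a_9 = 488285.
So a_9 = 488285.

488285


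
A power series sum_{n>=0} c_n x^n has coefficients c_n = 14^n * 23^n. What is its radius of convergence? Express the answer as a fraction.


By the root test (Cauchy-Hadamard), the radius is R = 1 / limsup_n |c_n|^(1/n).
Here |c_n|^(1/n) = (14^n * 23^n)^(1/n) = 14 * 23 = 322 for all n.
So R = 1/322 = 1/322.

1/322


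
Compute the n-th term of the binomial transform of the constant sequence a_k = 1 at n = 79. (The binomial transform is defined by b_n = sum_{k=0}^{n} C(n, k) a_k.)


With a_k = 1 for all k, b_n = sum_{k=0}^{n} C(n, k) = 2^n by the binomial theorem.
For n = 79: 2^79 = 604462909807314587353088.

604462909807314587353088


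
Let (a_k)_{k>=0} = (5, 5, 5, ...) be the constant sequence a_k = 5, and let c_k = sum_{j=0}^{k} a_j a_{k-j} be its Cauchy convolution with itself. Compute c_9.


Since a_j = 5 for all j >= 0, the convolution sum becomes
c_k = sum_{j=0}^{k} 5 * 5 = 25 * (k + 1).
Equivalently, the generating function of (a_k) is 5/(1 - x) and its square is 25/(1 - x)^2 = sum_{k>=0} 25(k + 1) x^k.
For k = 9: 25 * 10 = 250.

250


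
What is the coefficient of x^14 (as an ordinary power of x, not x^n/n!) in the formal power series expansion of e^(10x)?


The exponential series is e^y = sum_{k>=0} y^k / k!. Substituting y = 10x gives
e^(10x) = sum_{k>=0} 10^k x^k / k!.
So the coefficient of x^n is a^n/n! with a = 10, n = 14:
10^14 / 14! = 100000000000000/87178291200 = 1953125000/1702701

1953125000/1702701


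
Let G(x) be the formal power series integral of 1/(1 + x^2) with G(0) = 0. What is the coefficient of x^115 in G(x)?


1/(1 + x^2) = sum_{j>=0} (-1)^j x^(2j). Integrating termwise with G(0) = 0:
G(x) = sum_{j>=0} (-1)^j x^(2j+1) / (2j+1) = arctan(x).
Only odd powers are nonzero. For x^115 write 115 = 2*57 + 1, giving
(-1)^57 / 115 = -1/115 = -1/115.

-1/115


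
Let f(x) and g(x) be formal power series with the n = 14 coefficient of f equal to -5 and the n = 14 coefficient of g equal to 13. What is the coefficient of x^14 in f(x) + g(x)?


Addition of formal power series is termwise.
The coefficient of x^14 in f + g = -5 + 13
= 8

8


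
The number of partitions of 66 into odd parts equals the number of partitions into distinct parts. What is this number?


Computing partitions of 66 into odd parts (1, 3, 5, ...):
Using the generating function prod_{k>=0} 1/(1-x^(2k+1)),
the count is 20132

20132


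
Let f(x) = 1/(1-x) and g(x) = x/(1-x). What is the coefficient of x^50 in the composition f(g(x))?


First simplify the composition: f(g(x)) = 1/(1 - x/(1-x)) = (1-x)/((1-x) - x) = (1-x)/(1-2x).
Now extract the coefficient. Write (1-x)/(1-2x) = 1/(1-2x) - x/(1-2x).
The coefficient of x^n in 1/(1-2x) is 2^n, and in x/(1-2x) is 2^(n-1) (for n >= 1).
So the coefficient of x^50 is 2^50 - 2^49 = 1125899906842624 - 562949953421312 = 562949953421312.

562949953421312


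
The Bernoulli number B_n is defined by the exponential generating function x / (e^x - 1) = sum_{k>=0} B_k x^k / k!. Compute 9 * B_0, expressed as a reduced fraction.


Bernoulli numbers can also be computed recursively via B_0 = 1 and sum_{j=0}^{m} C(m+1, j) B_j = 0 for m >= 1. Odd-index Bernoulli numbers vanish for k >= 3.
Computing B_0 = 1, so 9 * B_0 = 9 * 1 = 9.

9


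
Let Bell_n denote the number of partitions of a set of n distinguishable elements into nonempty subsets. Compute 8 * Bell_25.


Bell_25 can be computed from the Bell triangle or from Dobinski's identity Bell_n = (1/e) * sum_{k>=0} k^n / k!.
Computing Bell_25 = 4638590332229999353.
Then 8 * 4638590332229999353 = 37108722657839994824.

37108722657839994824


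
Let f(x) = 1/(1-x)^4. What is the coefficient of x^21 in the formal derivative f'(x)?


Differentiate: d/dx [ 1/(1-x)^r ] = r / (1-x)^(r+1).
Here r = 4, so f'(x) = 4 / (1-x)^5.
The expansion of 1/(1-x)^(r+1) has coefficient of x^n equal to C(n+r, r).
So the coefficient of x^21 in f'(x) is
4 * C(25, 4) = 4 * 12650 = 50600

50600


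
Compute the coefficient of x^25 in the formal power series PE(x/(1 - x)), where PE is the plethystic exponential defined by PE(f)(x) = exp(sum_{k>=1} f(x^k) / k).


For f(x) = x/(1 - x) we have
sum_{k>=1} f(x^k) / k = sum_{k>=1} (1/k) * x^k / (1 - x^k) = sum_{k, m >= 1} x^(k m) / k,
which after exponentiating simplifies to
PE(x/(1 - x)) = prod_{k>=1} 1 / (1 - x^k).
This is the generating function for the partition function p(n), so the coefficient of x^25 is p(25).
Computing p(25) by dynamic programming over parts 1, 2, ..., 25: p(25) = 1958.

1958


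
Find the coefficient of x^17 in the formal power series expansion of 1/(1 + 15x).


Write 1/(1 + c x) = 1/(1 - (-c) x) and apply the geometric-series identity
1/(1 - y) = sum_{k>=0} y^k to get 1/(1 + c x) = sum_{k>=0} (-c)^k x^k.
So the coefficient of x^k is (-c)^k = (-1)^k * c^k.
Here c = 15 and k = 17:
(-15)^17 = -1 * 98526125335693359375 = -98526125335693359375

-98526125335693359375


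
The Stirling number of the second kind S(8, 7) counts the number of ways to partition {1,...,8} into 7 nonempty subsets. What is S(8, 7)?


Using the explicit formula S(n,k) = (1/k!) sum_{j=0}^{k} (-1)^(k-j) C(k,j) j^n:
S(8, 7) = 28
Equivalently, S(n,k) is n! times the coefficient of x^n in the EGF (e^x - 1)^k / k!.

28


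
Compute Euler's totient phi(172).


phi(n) counts integers in [1, n] coprime to n. Using the multiplicative formula phi(n) = n * prod_{p | n} (1 - 1/p):
172 = 2^2 * 43, so
phi(172) = 172 * (1 - 1/2) * (1 - 1/43) = 84.

84


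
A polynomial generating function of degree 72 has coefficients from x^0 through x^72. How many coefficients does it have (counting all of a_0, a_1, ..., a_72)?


A polynomial of degree 72 takes the form a_0 + a_1 x + ... + a_72 x^72.
The number of coefficients is 72 + 1 = 73.

73


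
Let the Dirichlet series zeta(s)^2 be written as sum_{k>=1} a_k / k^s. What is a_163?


The Dirichlet convolution of the constant function 1 with itself gives (1 * 1)(k) = sum_{d | k} 1 = d(k), the number of positive divisors of k.
Since zeta(s) = sum_{k>=1} 1/k^s, we have zeta(s)^2 = sum_{k>=1} d(k)/k^s, so a_k = d(k).
For k = 163: the divisors are 1, 163.
Count = 2.

2


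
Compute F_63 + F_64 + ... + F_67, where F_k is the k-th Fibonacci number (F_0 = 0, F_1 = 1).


Use the identity sum_{k=0}^{N} F_k = F_{N+2} - 1 (which follows from F_{k+2} - F_{k+1} = F_k). Then
sum_{k=63}^{67} F_k = (F_{69} - 1) - (F_{64} - 1) = F_{69} - F_{64}.
Computing: F_{69} = 117669030460994, F_{64} = 10610209857723, so
Sum = 117669030460994 - 10610209857723 = 107058820603271.

107058820603271


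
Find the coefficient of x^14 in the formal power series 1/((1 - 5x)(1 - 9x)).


By partial fractions or Cauchy convolution:
The coefficient equals sum_{k=0}^{14} 5^k * 9^(14-k).
= 51465153629131

51465153629131


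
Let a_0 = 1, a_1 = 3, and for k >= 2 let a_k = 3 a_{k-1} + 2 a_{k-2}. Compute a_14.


Iterating the recurrence forward:
a_0 = 1
a_1 = 3
a_2 = 3*3 + 2*1 = 11
a_3 = 3*11 + 2*3 = 39
a_4 = 3*39 + 2*11 = 139
a_5 = 3*139 + 2*39 = 495
a_6 = 3*495 + 2*139 = 1763
a_7 = 3*1763 + 2*495 = 6279
a_8 = 3*6279 + 2*1763 = 22363
a_9 = 3*22363 + 2*6279 = 79647
a_10 = 3*79647 + 2*22363 = 283667
a_11 = 3*283667 + 2*79647 = 1010295
a_12 = 3*1010295 + 2*283667 = 3598219
a_13 = 3*3598219 + 2*1010295 = 12815247
a_14 = 3*12815247 + 2*3598219 = 45642179
So a_14 = 45642179.

45642179


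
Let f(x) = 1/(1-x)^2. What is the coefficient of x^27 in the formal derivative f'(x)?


Differentiate: d/dx [ 1/(1-x)^r ] = r / (1-x)^(r+1).
Here r = 2, so f'(x) = 2 / (1-x)^3.
The expansion of 1/(1-x)^(r+1) has coefficient of x^n equal to C(n+r, r).
So the coefficient of x^27 in f'(x) is
2 * C(29, 2) = 2 * 406 = 812

812


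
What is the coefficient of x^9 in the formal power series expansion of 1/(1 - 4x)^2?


The general identity 1/(1 - c x)^r = sum_{k>=0} c^k C(k + r - 1, r - 1) x^k follows by substituting y = c x into 1/(1 - y)^r = sum_{k>=0} C(k + r - 1, r - 1) y^k.
For c = 4, r = 2, k = 9:
4^9 * C(10, 1) = 262144 * 10 = 2621440.

2621440


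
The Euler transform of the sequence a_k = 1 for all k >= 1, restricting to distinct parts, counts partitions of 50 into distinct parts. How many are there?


Partitions of 50 into distinct parts can be computed via generating function.
Product (1+x)(1+x^2)(1+x^3)...
The coefficient of x^50 = 3658

3658


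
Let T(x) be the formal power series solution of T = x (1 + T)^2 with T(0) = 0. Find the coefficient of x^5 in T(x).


Apply the Lagrange inversion formula: if T = x * phi(T) with phi(t) = (1 + t)^2, then [x^n] T = (1/n) [t^(n-1)] phi(t)^n = (1/n) [t^(n-1)] (1 + t)^(2n) = (1/n) C(2n, n-1).
Using the identity C(2n, n-1) = C(2n, n) * n / (n+1), the unscaled factor equals C(2n, n) / (n+1) = C_n, the n-th Catalan number.
For n = 5: C_5 = C(10, 5) / 6 = 252/6 = 42 = 42.

42


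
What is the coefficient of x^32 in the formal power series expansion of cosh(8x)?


The Maclaurin series is cosh(t) = sum_{m>=0} t^(2m) / (2m)!, so substituting t = 8x, only even powers of x are nonzero, with coefficient of x^(2m) equal to 8^(2m) / (2m)!.
For x^32 the coefficient is 8^32/32! = 79228162514264337593543950336/263130836933693530167218012160000000 = 36893488147419103232/122529844256906551386796875.

36893488147419103232/122529844256906551386796875


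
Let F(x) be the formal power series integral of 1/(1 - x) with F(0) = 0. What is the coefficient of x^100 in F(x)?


1/(1 - x) = sum_{k>=0} x^k. Integrating termwise and using F(0) = 0 gives
F(x) = sum_{k>=0} x^(k+1) / (k+1) = sum_{m>=1} x^m / m = -ln(1 - x).
So the coefficient of x^100 is 1/100 = 1/100.

1/100


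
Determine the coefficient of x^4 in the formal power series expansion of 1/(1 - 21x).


The geometric series identity gives 1/(1 - c x) = sum_{k>=0} c^k x^k, so the coefficient of x^k is c^k.
Here c = 21 and k = 4.
Computing: 21^4 = 194481

194481


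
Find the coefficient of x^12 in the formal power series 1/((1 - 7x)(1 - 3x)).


By partial fractions or Cauchy convolution:
The coefficient equals sum_{k=0}^{12} 7^k * 3^(12-k).
= 24221854021

24221854021


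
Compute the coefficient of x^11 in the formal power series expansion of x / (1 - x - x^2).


Let f(x) = sum_{k>=0} a_k x^k. Multiplying f(x) * (1 - x - x^2) = x and matching coefficients gives a_0 = 0, a_1 = 1, and a_k = a_{k-1} + a_{k-2} for k >= 2. These are the Fibonacci numbers F_k.
Iterating from F_0 = 0, F_1 = 1:
F_0=0, F_1=1, F_2=1, F_3=2, F_4=3, F_5=5, F_6=8, F_7=13, F_8=21, F_9=34, ...
F_11 = 89.

89


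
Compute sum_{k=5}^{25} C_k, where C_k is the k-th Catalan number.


C_5 through C_25: 42, 132, 429, 1430, 4862, 16796, 58786, 208012, 742900, 2674440, 9694845, 35357670, 129644790, 477638700, 1767263190, 6564120420, 24466267020, 91482563640, 343059613650, 1289904147324, 4861946401452
Sum = 42 + 132 + 429 + 1430 + 4862 + 16796 + 58786 + 208012 + 742900 + 2674440 + 9694845 + 35357670 + 129644790 + 477638700 + 1767263190 + 6564120420 + 24466267020 + 91482563640 + 343059613650 + 1289904147324 + 4861946401452
= 6619846420530

6619846420530


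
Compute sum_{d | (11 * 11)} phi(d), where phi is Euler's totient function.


First, 11 * 11 = 121. One classical identity is sum_{d | n} phi(d) = n (each k in [1, n] has a unique gcd with n, and among the k's with gcd(k, n) = n/d there are phi(d) of them). So the sum equals 121. We also verify directly:
Divisors of 121: 1, 11, 121.
phi values: 1, 10, 110.
Sum = 121.

121


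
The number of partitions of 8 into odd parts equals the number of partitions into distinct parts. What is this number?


Computing partitions of 8 into odd parts (1, 3, 5, ...):
Using the generating function prod_{k>=0} 1/(1-x^(2k+1)),
the count is 6

6


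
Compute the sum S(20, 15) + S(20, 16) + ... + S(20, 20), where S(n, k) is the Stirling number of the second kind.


By definition, S(n, k) counts partitions of an n-set into exactly k nonempty blocks.
Computing row n = 20 for k = 15..20:
S(20, k): 452329200, 22350954, 741285, 15675, 190, 1
Sum = 475437305.

475437305


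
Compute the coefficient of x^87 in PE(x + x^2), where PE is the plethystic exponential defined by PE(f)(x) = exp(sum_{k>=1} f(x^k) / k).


With f(x) = x + x^2, the exponent is sum_{k>=1} (x^k + x^(2k)) / k = -ln(1 - x) - ln(1 - x^2). Exponentiating:
PE(x + x^2) = 1 / ((1 - x)(1 - x^2)).
This is the generating function for partitions of n into parts of size 1 or 2. The number of 2's can be any j in 0..43, and the rest are 1's, so
[x^87] = floor(87/2) + 1 = 44.

44


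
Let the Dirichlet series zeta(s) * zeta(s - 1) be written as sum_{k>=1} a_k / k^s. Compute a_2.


Convolution gives a_k = sum_{d | k} d * 1 = sum_{d | k} d = sigma(k), the sum of positive divisors of k.
For k = 2, the divisors are 1, 2, so
sigma(2) = 1 + 2 = 3.

3


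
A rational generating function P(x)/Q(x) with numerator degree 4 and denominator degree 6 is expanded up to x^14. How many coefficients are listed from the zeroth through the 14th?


Expanding up to x^14 gives the coefficients for x^0, x^1, ..., x^14.
That is 14 + 1 = 15 coefficients in total.

15


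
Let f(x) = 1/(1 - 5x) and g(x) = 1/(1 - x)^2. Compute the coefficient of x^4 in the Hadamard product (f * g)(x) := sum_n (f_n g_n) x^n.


f has coefficients f_k = 5^k. For g = 1/(1 - x)^2 the coefficient is g_k = C(k + 1, 1) = k + 1. The Hadamard coefficient is (f * g)_k = 5^k * (k + 1).
For k = 4: 5^4 * 5 = 625 * 5 = 3125.

3125


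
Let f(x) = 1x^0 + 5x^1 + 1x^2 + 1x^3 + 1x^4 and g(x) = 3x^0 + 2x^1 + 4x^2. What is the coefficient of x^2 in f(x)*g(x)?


Cauchy product at x^2:
1*4 + 5*2 + 1*3
= 17

17


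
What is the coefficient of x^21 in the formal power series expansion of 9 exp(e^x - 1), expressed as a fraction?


exp(e^x - 1) is the exponential generating function for the Bell numbers Bell_k: exp(e^x - 1) = sum_{k>=0} Bell_k x^k / k!.
So the coefficient of x^21 in 9 exp(e^x - 1) is 9 Bell_21 / 21!.
Computing: Bell_21 = 474869816156751 and 21! = 51090942171709440000, giving
9 * 474869816156751/51090942171709440000 = 158289938718917/1892257117470720000.

158289938718917/1892257117470720000


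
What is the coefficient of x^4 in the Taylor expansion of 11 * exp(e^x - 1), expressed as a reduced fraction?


exp(e^x - 1) = sum_{k>=0} Bell_k x^k / k!, where Bell_k is the k-th Bell number.
So the coefficient of x^4 is 11 * Bell_4 / 4!.
Computing: Bell_4 = 15 and 4! = 24, giving
11 * 15/24 = 55/8.

55/8


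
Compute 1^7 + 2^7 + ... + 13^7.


This power sum has a closed form given by Faulhaber's formula
sum_{k=1}^{m} k^p = (1 / (p + 1)) * sum_{j=0}^{p} C(p + 1, j) B_j m^(p + 1 - j),
but for small m direct computation is fastest:
1 + 128 + 2187 + 16384 + 78125 + 279936 + 823543 + 2097152 + 4782969 + 10000000 + 19487171 + 35831808 + 62748517 = 136147921.

136147921


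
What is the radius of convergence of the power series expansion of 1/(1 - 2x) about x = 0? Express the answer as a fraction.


Expanding 1/(1 - 2x) = sum_{k>=0} 2^k x^k, the series converges when |2x| < 1, i.e., |x| < 1/2.
So the radius of convergence is 1/2 = 1/2.

1/2


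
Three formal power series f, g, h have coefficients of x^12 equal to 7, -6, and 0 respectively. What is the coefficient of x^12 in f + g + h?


Series addition is componentwise:
7 + -6 + 0
= 1

1


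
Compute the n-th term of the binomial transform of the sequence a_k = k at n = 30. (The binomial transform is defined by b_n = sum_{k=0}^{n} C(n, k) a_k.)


With a_k = k, b_n = sum_{k=0}^{n} C(n, k) k. Using k * C(n, k) = n * C(n-1, k-1) gives b_n = n * sum_{k>=1} C(n-1, k-1) = n * 2^(n-1).
For n = 30: 30 * 2^29 = 30 * 536870912 = 16106127360.

16106127360


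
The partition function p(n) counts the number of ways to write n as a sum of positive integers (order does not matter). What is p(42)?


Using the generating function prod_{k>=1} 1/(1-x^k), we compute p(42).
By dynamic programming over parts 1 through 42:
p(42) = 53174

53174


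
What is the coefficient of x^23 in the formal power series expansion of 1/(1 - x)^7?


The negative binomial / multiset identity is
1/(1 - x)^r = sum_{k>=0} C(k + r - 1, r - 1) x^k.
Here r = 7 and k = 23, so the coefficient is
C(23 + 6, 6) = C(29, 6)
= 475020

475020


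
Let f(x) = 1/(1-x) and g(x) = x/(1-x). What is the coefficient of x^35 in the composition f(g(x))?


First simplify the composition: f(g(x)) = 1/(1 - x/(1-x)) = (1-x)/((1-x) - x) = (1-x)/(1-2x).
Now extract the coefficient. Write (1-x)/(1-2x) = 1/(1-2x) - x/(1-2x).
The coefficient of x^n in 1/(1-2x) is 2^n, and in x/(1-2x) is 2^(n-1) (for n >= 1).
So the coefficient of x^35 is 2^35 - 2^34 = 34359738368 - 17179869184 = 17179869184.

17179869184


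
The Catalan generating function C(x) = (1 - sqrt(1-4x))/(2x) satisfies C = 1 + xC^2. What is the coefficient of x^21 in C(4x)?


Substituting x -> 4x scales the n-th coefficient by 4^n, so [x^21] C(4x) = 4^21 * C_21.
C_21 = C(2*21, 21)/(22) = 538257874440/22 = 24466267020.
So 4^21 * 24466267020 = 4398046511104 * 24466267020 = 107603780307049858990080.

107603780307049858990080


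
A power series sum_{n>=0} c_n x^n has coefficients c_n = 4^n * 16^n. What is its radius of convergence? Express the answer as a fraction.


By the root test (Cauchy-Hadamard), the radius is R = 1 / limsup_n |c_n|^(1/n).
Here |c_n|^(1/n) = (4^n * 16^n)^(1/n) = 4 * 16 = 64 for all n.
So R = 1/64 = 1/64.

1/64


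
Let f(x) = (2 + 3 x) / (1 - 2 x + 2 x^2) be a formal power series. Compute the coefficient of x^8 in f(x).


Write f(x) = sum_{k>=0} a_k x^k. Multiplying both sides by 1 - 2 x + 2 x^2 gives
(1 - 2 x + 2 x^2) sum_{k>=0} a_k x^k = 2 + 3 x.
Matching coefficients:
 x^0: a_0 = 2
 x^1: a_1 - 2 a_0 = 3  =>  a_1 = 2*2 + 3 = 7
 x^k (k >= 2): a_k = 2 a_{k-1} - 2 a_{k-2}.
Iterating: a_2 = 10, a_3 = 6, a_4 = -8, a_5 = -28, a_6 = -40, a_7 = -24, a_8 = 32.
So the coefficient of x^8 is 32.

32


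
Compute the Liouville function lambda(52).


The Liouville function is lambda(k) = (-1)^Omega(k), where Omega(k) counts the prime factors of k with multiplicity.
Factoring: 52 = 2 * 2 * 13, so Omega(52) = 3.
lambda(52) = (-1)^3 = -1.

-1


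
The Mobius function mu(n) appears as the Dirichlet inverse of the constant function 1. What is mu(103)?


103 = 103 (all distinct primes).
mu(103) = (-1)^1 = -1

-1


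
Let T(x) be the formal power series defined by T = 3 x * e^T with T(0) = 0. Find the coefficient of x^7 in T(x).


Apply the Lagrange inversion formula: if T = 3 x * phi(T) with phi(t) = e^t, then
[x^n] T = 3^n * (1/n) [t^(n-1)] phi(t)^n = 3^n * (1/n) [t^(n-1)] e^(n t) = 3^n * (1/n) * n^(n-1) / (n-1)! = 3^n * n^(n-1) / n!.
When c = 1 this is the Cayley count of rooted labeled trees on n vertices, divided by n!.
For n = 7: 3^7 * 7^6 / 7! = 2187 * 117649/5040 = 4084101/80.

4084101/80


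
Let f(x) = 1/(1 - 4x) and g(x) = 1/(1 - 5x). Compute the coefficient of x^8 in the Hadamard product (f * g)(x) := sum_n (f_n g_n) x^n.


f has coefficients f_k = 4^k and g has coefficients g_k = 5^k, so the Hadamard product has coefficient (f*g)_k = 4^k * 5^k = 20^k.
For k = 8: 20^8 = 25600000000.

25600000000


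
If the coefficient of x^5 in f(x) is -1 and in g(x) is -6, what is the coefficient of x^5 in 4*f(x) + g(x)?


Scalar multiplication scales coefficients: 4 * -1 = -4.
Then add the g coefficient: -4 + -6
= -10

-10


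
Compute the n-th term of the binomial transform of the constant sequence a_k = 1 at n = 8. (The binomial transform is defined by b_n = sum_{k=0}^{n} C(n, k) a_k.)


With a_k = 1 for all k, b_n = sum_{k=0}^{n} C(n, k) = 2^n by the binomial theorem.
For n = 8: 2^8 = 256.

256


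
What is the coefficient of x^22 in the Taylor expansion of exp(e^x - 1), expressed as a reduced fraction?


exp(e^x - 1) = sum_{k>=0} Bell_k x^k / k!, where Bell_k is the k-th Bell number.
So the coefficient of x^22 is Bell_22 / 22!.
Computing: Bell_22 = 4506715738447323 and 22! = 1124000727777607680000, giving
4506715738447323/1124000727777607680000 = 88366975263673/22039229956423680000.

88366975263673/22039229956423680000


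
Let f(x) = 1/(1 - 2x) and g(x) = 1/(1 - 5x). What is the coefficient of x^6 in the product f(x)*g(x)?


The coefficient of x^n in f*g is the Cauchy product: sum_{k=0}^{n} a^k * b^(n-k).
With a=2, b=5, n=6:
sum_{k=0}^{6} 2^k * 5^(6-k)
= 25999

25999


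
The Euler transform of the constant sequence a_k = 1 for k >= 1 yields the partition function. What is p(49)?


The Euler transform converts the sequence a_k = 1 into the number of integer partitions.
Using the recurrence or dynamic programming:
p(49) = 173525

173525


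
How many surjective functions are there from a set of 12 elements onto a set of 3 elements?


By inclusion-exclusion on which target elements are missed, the number of surjections from an n-set onto a k-set is
surj(n, k) = sum_{j=0}^{k} (-1)^j C(k, j) (k - j)^n.
Equivalently surj(n, k) = k! * S(n, k), where S(n, k) is the Stirling number of the second kind.
For n = 12, k = 3:
S(12, 3) = 86526, so
surj = 3! * 86526 = 6 * 86526 = 519156.

519156


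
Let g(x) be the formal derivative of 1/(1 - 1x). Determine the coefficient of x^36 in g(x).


Differentiate termwise: d/dx sum_{k>=0} 1^k x^k = sum_{k>=1} k 1^k x^(k-1) = sum_{j>=0} (j+1) 1^(j+1) x^j.
Equivalently, d/dx [1/(1 - 1x)] = 1/(1 - 1x)^2.
For j = 36: 37 * 1^37 = 37 * 1 = 37.

37


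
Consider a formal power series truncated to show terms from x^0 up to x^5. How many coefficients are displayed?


From x^0 to x^5 inclusive, the count is 5 - 0 + 1 = 6.

6


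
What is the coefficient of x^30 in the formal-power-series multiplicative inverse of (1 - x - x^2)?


Let the inverse be f(x) = sum_{k>=0} a_k x^k. From f(x) * (1 - x - x^2) = 1 and matching coefficients:
 x^0: a_0 = 1.
 x^1: a_1 - a_0 = 0, so a_1 = 1.
 x^k (k >= 2): a_k - a_{k-1} - a_{k-2} = 0, i.e. a_k = a_{k-1} + a_{k-2}.
This is the Fibonacci-type recurrence shifted so that a_0 = a_1 = 1.
Iterating: a_0=1, a_1=1, a_2=2, a_3=3, a_4=5, a_5=8, a_6=13, a_7=21, a_8=34, a_9=55, ...
a_30 = 1346269.

1346269


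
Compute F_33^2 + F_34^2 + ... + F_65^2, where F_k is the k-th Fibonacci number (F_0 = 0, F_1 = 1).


There is a standard identity sum_{k=0}^{N} F_k^2 = F_N * F_{N+1} (proved inductively from the telescoping relation F_k^2 = F_k F_{k+1} - F_{k-1} F_k). Then
sum_{k=33}^{65} F_k^2 = F_65 F_66 - F_32 F_33.
Computing: F_65 = 17167680177565, F_66 = 27777890035288, F_32 = 2178309, F_33 = 3524578.
Sum = 17167680177565 * 27777890035288 - 2178309 * 3524578 = 476881932133386458335935118.

476881932133386458335935118


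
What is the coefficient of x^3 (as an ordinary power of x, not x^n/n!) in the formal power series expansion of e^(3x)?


The exponential series is e^y = sum_{k>=0} y^k / k!. Substituting y = 3x gives
e^(3x) = sum_{k>=0} 3^k x^k / k!.
So the coefficient of x^n is a^n/n! with a = 3, n = 3:
3^3 / 3! = 27/6 = 9/2

9/2


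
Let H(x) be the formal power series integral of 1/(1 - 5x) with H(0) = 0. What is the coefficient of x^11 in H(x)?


1/(1 - 5x) = sum_{k>=0} 5^k x^k. Integrating termwise with H(0) = 0:
H(x) = sum_{k>=0} 5^k x^(k+1) / (k+1) = sum_{m>=1} 5^(m-1) x^m / m.
For m = 11: 5^10/11 = 9765625/11 = 9765625/11.

9765625/11


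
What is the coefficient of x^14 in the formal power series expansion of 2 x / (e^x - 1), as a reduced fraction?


The exponential generating function for Bernoulli numbers is
x / (e^x - 1) = sum_{k>=0} B_k x^k / k!.
So the coefficient of x^14 in 2 x / (e^x - 1) is 2 B_14 / 14!.
Computing: B_14 = 7/6, 14! = 87178291200, giving
2 * 7/6 / 87178291200 = 1/37362124800.

1/37362124800


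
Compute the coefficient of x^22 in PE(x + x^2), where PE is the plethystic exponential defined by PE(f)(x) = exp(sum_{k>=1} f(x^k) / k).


With f(x) = x + x^2, the exponent is sum_{k>=1} (x^k + x^(2k)) / k = -ln(1 - x) - ln(1 - x^2). Exponentiating:
PE(x + x^2) = 1 / ((1 - x)(1 - x^2)).
This is the generating function for partitions of n into parts of size 1 or 2. The number of 2's can be any j in 0..11, and the rest are 1's, so
[x^22] = floor(22/2) + 1 = 12.

12


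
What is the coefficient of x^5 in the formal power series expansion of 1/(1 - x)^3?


The expansion 1/(1 - x)^r = sum_{k>=0} C(k + r - 1, r - 1) x^k follows from the multiset / negative-binomial theorem (or from repeated differentiation of the geometric series).
For r = 3 and k = 5:
C(7, 2) = 5040 / (2 * 120) = 21.

21


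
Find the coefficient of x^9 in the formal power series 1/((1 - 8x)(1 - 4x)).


By partial fractions or Cauchy convolution:
The coefficient equals sum_{k=0}^{9} 8^k * 4^(9-k).
= 268173312

268173312


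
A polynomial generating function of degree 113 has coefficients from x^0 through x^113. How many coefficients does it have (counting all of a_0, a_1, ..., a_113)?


A polynomial of degree 113 takes the form a_0 + a_1 x + ... + a_113 x^113.
The number of coefficients is 113 + 1 = 114.

114


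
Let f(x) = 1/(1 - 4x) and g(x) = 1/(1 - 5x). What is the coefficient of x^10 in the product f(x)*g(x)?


The coefficient of x^n in f*g is the Cauchy product: sum_{k=0}^{n} a^k * b^(n-k).
With a=4, b=5, n=10:
sum_{k=0}^{10} 4^k * 5^(10-k)
= 44633821

44633821


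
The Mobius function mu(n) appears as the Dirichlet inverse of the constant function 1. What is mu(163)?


163 = 163 (all distinct primes).
mu(163) = (-1)^1 = -1

-1


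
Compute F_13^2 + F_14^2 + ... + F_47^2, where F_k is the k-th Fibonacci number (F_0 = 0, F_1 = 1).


There is a standard identity sum_{k=0}^{N} F_k^2 = F_N * F_{N+1} (proved inductively from the telescoping relation F_k^2 = F_k F_{k+1} - F_{k-1} F_k). Then
sum_{k=13}^{47} F_k^2 = F_47 F_48 - F_12 F_13.
Computing: F_47 = 2971215073, F_48 = 4807526976, F_12 = 144, F_13 = 233.
Sum = 2971215073 * 4807526976 - 144 * 233 = 14284196614945275696.

14284196614945275696


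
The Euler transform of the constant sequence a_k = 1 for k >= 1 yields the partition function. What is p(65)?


The Euler transform converts the sequence a_k = 1 into the number of integer partitions.
Using the recurrence or dynamic programming:
p(65) = 2012558

2012558


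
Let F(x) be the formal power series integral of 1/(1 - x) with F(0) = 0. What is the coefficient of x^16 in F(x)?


1/(1 - x) = sum_{k>=0} x^k. Integrating termwise and using F(0) = 0 gives
F(x) = sum_{k>=0} x^(k+1) / (k+1) = sum_{m>=1} x^m / m = -ln(1 - x).
So the coefficient of x^16 is 1/16 = 1/16.

1/16


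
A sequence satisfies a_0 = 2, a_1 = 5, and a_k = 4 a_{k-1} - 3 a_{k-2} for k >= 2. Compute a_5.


The characteristic equation is t^2 - 4 t + 3 = 0, with roots r_1 = 3 and r_2 = 1 (so c_1 = r_1 + r_2, c_2 = -r_1 r_2 as required).
One can use the closed form a_n = A r_1^n + B r_2^n, but direct iteration is more reliable:
a_0 = 2, a_1 = 5, a_2 = 14, a_3 = 41, a_4 = 122, a_5 = 365.
So a_5 = 365.

365


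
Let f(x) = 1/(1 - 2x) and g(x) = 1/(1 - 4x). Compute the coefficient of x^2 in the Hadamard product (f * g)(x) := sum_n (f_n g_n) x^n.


f has coefficients f_k = 2^k and g has coefficients g_k = 4^k, so the Hadamard product has coefficient (f*g)_k = 2^k * 4^k = 8^k.
For k = 2: 8^2 = 64.

64
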